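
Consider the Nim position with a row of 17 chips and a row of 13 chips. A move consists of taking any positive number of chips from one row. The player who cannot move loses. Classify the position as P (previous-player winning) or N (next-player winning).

N-position

Compute the nim-sum pairwise:
17 ^ 13 = 28
The nim-sum is 28 ≠ 0, so this is an N-position: the player to move can win.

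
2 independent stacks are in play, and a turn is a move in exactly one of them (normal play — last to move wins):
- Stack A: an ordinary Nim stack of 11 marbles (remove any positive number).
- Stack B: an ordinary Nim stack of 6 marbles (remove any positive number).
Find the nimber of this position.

13

Stack A is a plain Nim stack of size 11, so its Grundy value is 11.
Stack B is a plain Nim stack of size 6, so its Grundy value is 6.
The value of a disjunctive sum is the nim-sum of the parts.
Combined value = 11 ⊕ 6 = 13.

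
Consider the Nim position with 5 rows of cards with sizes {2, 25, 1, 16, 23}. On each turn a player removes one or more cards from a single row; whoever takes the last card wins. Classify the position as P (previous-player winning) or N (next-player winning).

N-position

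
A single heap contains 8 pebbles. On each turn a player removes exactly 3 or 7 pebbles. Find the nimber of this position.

2

Grundy values for subtraction set {3, 7}:
k:     0  1  2  3  4  5  6  7  8
g(k):  0  0  0  1  1  1  0  2  2
So g(8) = 2.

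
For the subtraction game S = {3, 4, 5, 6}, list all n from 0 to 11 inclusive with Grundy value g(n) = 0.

0, 1, 2, 9, 10, 11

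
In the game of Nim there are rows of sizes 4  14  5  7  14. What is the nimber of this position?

6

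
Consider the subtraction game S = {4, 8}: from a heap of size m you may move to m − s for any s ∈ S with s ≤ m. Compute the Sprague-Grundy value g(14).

Compute g(0), g(1), … for moves {4, 8}:
g(0) = mex{} = 0
g(1) = mex{} = 0
g(2) = mex{} = 0
g(3) = mex{} = 0
g(4) = mex{0} = 1
g(5) = mex{0} = 1
g(6) = mex{0} = 1
g(7) = mex{0} = 1
g(8) = mex{0,1} = 2
g(9) = mex{0,1} = 2
g(10) = mex{0,1} = 2
g(11) = mex{0,1} = 2
g(12) = mex{1,2} = 0
g(13) = mex{1,2} = 0
g(14) = mex{1,2} = 0
So g(14) = 0.

0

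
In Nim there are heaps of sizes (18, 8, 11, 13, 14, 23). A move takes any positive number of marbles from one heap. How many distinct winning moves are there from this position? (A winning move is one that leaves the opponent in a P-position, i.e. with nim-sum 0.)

Write each in binary and XOR column by column:
  10010  (18)
  01000  (8)
  01011  (11)
  01101  (13)
  01110  (14)
  10111  (23)
  -----
  00101  (5)
The overall nim-sum is X = 5. A heap of size p has a winning move iff p XOR X < p (reduce it to p XOR X).
  18: 18 XOR 5 = 23 ≥ 18 — no move.
  8: 8 XOR 5 = 13 ≥ 8 — no move.
  11: 11 XOR 5 = 14 ≥ 11 — no move.
  13: 13 XOR 5 = 8 < 13 — winning move (to 8).
  14: 14 XOR 5 = 11 < 14 — winning move (to 11).
  23: 23 XOR 5 = 18 < 23 — winning move (to 18).
That gives 3 winning moves.

3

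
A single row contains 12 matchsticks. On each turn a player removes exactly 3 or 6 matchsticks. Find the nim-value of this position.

1

Compute g(0), g(1), … for moves {3, 6}:
k:     0  1  2  3  4  5  6  7  8  9 10 11 12
g(k):  0  0  0  1  1  1  2  2  2  0  0  0  1
So g(12) = 1.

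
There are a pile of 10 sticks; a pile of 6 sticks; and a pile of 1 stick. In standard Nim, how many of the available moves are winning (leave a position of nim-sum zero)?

1

Write each in binary and XOR column by column:
  1010  (10)
  0110  (6)
  0001  (1)
  ----
  1101  (13)
The overall nim-sum is X = 13. A pile of size p has a winning move iff p XOR X < p (reduce it to p XOR X).
  10: 10 XOR 13 = 7 < 10 — winning move (to 7).
  6: 6 XOR 13 = 11 ≥ 6 — no move.
  1: 1 XOR 13 = 12 ≥ 1 — no move.
That gives 1 winning move.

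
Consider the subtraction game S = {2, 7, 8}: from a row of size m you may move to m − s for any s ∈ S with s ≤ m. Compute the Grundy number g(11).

Build the Grundy sequence with g(k) = mex{g(k−s) : s ∈ {2, 7, 8}, s ≤ k}:
k:     0  1  2  3  4  5  6  7  8  9 10 11
g(k):  0  0  1  1  0  0  1  1  2  2  0  3
So g(11) = 3.

3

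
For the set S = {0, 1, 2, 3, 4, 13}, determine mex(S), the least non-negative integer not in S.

5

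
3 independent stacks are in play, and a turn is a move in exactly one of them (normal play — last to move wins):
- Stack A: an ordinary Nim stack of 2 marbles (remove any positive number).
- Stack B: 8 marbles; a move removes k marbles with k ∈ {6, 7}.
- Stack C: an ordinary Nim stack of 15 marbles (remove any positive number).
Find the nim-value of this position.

12

Stack A is a plain Nim stack of size 2, so its Grundy value is 2.
For stack B, compute g(0), g(1), … with moves {6, 7}:
k:     0  1  2  3  4  5  6  7  8
g(k):  0  0  0  0  0  0  1  1  1
So g(8) = 1.
Stack C is a plain Nim stack of size 15, so its Grundy value is 15.
The value of a disjunctive sum is the nim-sum of the parts.
Combined value = 2 XOR 1 XOR 15 = 12.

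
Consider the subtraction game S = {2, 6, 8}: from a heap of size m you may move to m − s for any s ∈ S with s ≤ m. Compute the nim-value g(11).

3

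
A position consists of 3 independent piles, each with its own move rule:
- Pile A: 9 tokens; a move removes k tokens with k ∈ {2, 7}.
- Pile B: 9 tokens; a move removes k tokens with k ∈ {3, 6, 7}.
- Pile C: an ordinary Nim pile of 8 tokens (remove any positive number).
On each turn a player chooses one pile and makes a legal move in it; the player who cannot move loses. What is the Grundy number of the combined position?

Grundy values for pile A (subtraction set {2, 7}):
g(0) = mex{} = 0
g(1) = mex{} = 0
g(2) = mex{0} = 1
g(3) = mex{0} = 1
g(4) = mex{1} = 0
g(5) = mex{1} = 0
g(6) = mex{0} = 1
g(7) = mex{0} = 1
g(8) = mex{0,1} = 2
g(9) = mex{1} = 0
So g(9) = 0.
Grundy values for pile B (subtraction set {3, 6, 7}):
k:     0  1  2  3  4  5  6  7  8  9
g(k):  0  0  0  1  1  1  2  2  2  3
So g(9) = 3.
Pile C is a plain Nim pile of size 8, so its Grundy value is 8.
The value of a disjunctive sum is the nim-sum of the parts.
Combined value = 0 ⊕ 3 ⊕ 8 = 11.

11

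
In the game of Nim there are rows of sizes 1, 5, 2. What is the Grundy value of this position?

6

Nim-sum: 1 ⊕ 5 ⊕ 2 = 6.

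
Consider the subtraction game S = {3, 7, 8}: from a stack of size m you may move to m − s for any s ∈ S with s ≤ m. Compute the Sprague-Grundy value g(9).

Build the Grundy sequence with g(k) = mex{g(k−s) : s ∈ {3, 7, 8}, s ≤ k}:
g(0) = mex{} = 0
g(1) = mex{} = 0
g(2) = mex{} = 0
g(3) = mex{0} = 1
g(4) = mex{0} = 1
g(5) = mex{0} = 1
g(6) = mex{1} = 0
g(7) = mex{0,1} = 2
g(8) = mex{0,1} = 2
g(9) = mex{0} = 1
So g(9) = 1.

1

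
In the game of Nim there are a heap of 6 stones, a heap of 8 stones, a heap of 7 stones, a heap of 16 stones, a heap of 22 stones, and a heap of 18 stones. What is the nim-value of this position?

29

Bitwise XOR of the heap sizes:
  00110  (6)
  01000  (8)
  00111  (7)
  10000  (16)
  10110  (22)
  10010  (18)
  -----
  11101  (29)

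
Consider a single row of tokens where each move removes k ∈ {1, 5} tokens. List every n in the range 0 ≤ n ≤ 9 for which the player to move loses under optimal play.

0, 2, 4, 6, 8

Build the Grundy sequence with g(k) = mex{g(k−s) : s ∈ {1, 5}, s ≤ k}:
g(0) = mex{} = 0
g(1) = mex{0} = 1
g(2) = mex{1} = 0
g(3) = mex{0} = 1
g(4) = mex{1} = 0
g(5) = mex{0} = 1
g(6) = mex{1} = 0
g(7) = mex{0} = 1
g(8) = mex{1} = 0
g(9) = mex{0} = 1
The P-positions (g = 0) in 0..9 are 0, 2, 4, 6, 8.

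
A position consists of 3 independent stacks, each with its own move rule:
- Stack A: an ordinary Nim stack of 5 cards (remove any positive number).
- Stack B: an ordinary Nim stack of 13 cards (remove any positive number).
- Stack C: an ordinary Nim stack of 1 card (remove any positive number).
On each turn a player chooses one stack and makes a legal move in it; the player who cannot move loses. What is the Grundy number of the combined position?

9

Stack A is a plain Nim stack of size 5, so its Grundy value is 5.
Stack B is a plain Nim stack of size 13, so its Grundy value is 13.
Stack C is a plain Nim stack of size 1, so its Grundy value is 1.
The value of a disjunctive sum is the nim-sum of the parts.
Combined value = 5 XOR 13 XOR 1 = 9.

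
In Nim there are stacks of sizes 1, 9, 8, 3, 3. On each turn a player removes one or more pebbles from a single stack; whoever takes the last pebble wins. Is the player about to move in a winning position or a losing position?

Nim-sum: 1 ⊕ 9 ⊕ 8 ⊕ 3 ⊕ 3 = 0.
The nim-sum is 0, so this is a P-position: the player to move is in a losing position under optimal play.

Losing position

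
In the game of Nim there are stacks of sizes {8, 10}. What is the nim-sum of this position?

2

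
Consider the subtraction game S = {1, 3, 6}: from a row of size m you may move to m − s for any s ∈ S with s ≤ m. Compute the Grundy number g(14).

Compute g(0), g(1), … for moves {1, 3, 6}:
g(0) = mex{} = 0
g(1) = mex{0} = 1
g(2) = mex{1} = 0
g(3) = mex{0} = 1
g(4) = mex{1} = 0
g(5) = mex{0} = 1
g(6) = mex{0,1} = 2
g(7) = mex{0,1,2} = 3
g(8) = mex{0,1,3} = 2
g(9) = mex{1,2} = 0
g(10) = mex{0,3} = 1
g(11) = mex{1,2} = 0
g(12) = mex{0,2} = 1
g(13) = mex{1,3} = 0
g(14) = mex{0,2} = 1
So g(14) = 1.

1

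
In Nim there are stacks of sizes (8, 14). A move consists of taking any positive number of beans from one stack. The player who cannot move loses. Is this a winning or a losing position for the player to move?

Winning position

Bitwise XOR of the heap sizes:
  1000  (8)
  1110  (14)
  ----
  0110  (6)
The nim-sum is 6 ≠ 0, so this is an N-position: the player to move can win.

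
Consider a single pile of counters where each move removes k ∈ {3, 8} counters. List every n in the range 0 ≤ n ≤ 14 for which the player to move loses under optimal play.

0, 1, 2, 6, 7, 11, 12, 13

Grundy values for subtraction set {3, 8}:
k:     0  1  2  3  4  5  6  7  8  9 10 11 12 13 14
g(k):  0  0  0  1  1  1  0  0  2  1  1  0  0  0  1
The P-positions (g = 0) in 0..14 are 0, 1, 2, 6, 7, 11, 12, 13.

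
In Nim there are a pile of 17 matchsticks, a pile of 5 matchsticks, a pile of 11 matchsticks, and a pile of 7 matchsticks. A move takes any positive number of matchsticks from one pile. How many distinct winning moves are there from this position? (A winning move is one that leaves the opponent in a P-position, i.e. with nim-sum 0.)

Nim-sum: 17 ⊕ 5 ⊕ 11 ⊕ 7 = 24.
The overall nim-sum is X = 24. A pile of size p has a winning move iff p XOR X < p (reduce it to p XOR X).
  17: 17 XOR 24 = 9 < 17 — winning move (to 9).
  5: 5 XOR 24 = 29 ≥ 5 — no move.
  11: 11 XOR 24 = 19 ≥ 11 — no move.
  7: 7 XOR 24 = 31 ≥ 7 — no move.
That gives 1 winning move.

1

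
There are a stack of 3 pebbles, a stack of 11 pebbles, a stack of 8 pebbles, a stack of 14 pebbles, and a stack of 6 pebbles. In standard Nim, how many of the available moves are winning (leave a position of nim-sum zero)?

Compute the nim-sum pairwise:
3 XOR 11 = 8
8 XOR 8 = 0
0 XOR 14 = 14
14 XOR 6 = 8
The overall nim-sum is X = 8. A stack of size p has a winning move iff p XOR X < p (reduce it to p XOR X).
  3: 3 XOR 8 = 11 ≥ 3 — no move.
  11: 11 XOR 8 = 3 < 11 — winning move (to 3).
  8: 8 XOR 8 = 0 < 8 — winning move (to 0).
  14: 14 XOR 8 = 6 < 14 — winning move (to 6).
  6: 6 XOR 8 = 14 ≥ 6 — no move.
That gives 3 winning moves.

3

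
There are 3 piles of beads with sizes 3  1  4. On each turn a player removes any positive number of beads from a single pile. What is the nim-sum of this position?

6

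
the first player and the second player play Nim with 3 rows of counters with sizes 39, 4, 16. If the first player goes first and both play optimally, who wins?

the first player wins

Nim-sum: 39 ⊕ 4 ⊕ 16 = 51.
The nim-sum is 51 ≠ 0, so this is an N-position: the player to move can win; the first player has a winning move.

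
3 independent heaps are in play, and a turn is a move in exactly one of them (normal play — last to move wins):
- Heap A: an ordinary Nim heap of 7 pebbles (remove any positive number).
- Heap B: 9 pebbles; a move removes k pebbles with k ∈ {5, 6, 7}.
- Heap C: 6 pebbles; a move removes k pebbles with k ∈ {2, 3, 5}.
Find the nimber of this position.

Heap A is a plain Nim heap of size 7, so its Grundy value is 7.
Grundy values for heap B (subtraction set {5, 6, 7}):
g(0) = mex{} = 0
g(1) = mex{} = 0
g(2) = mex{} = 0
g(3) = mex{} = 0
g(4) = mex{} = 0
g(5) = mex{0} = 1
g(6) = mex{0} = 1
g(7) = mex{0} = 1
g(8) = mex{0} = 1
g(9) = mex{0} = 1
So g(9) = 1.
For heap C, compute g(0), g(1), … with moves {2, 3, 5}:
g(0) = mex{} = 0
g(1) = mex{} = 0
g(2) = mex{0} = 1
g(3) = mex{0} = 1
g(4) = mex{0,1} = 2
g(5) = mex{0,1} = 2
g(6) = mex{0,1,2} = 3
So g(6) = 3.
The value of a disjunctive sum is the nim-sum of the parts.
Combined value = 7 ⊕ 1 ⊕ 3 = 5.

5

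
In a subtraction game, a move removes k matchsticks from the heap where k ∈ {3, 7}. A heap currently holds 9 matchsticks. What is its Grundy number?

Build the Grundy sequence with g(k) = mex{g(k−s) : s ∈ {3, 7}, s ≤ k}:
k:     0  1  2  3  4  5  6  7  8  9
g(k):  0  0  0  1  1  1  0  2  2  1
So g(9) = 1.

1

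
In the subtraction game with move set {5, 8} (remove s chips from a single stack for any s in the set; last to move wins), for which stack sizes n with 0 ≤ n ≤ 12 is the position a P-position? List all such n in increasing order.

0, 1, 2, 3, 4

Grundy values for subtraction set {5, 8}:
k:     0  1  2  3  4  5  6  7  8  9 10 11 12
g(k):  0  0  0  0  0  1  1  1  1  1  2  2  2
The P-positions (g = 0) in 0..12 are 0, 1, 2, 3, 4.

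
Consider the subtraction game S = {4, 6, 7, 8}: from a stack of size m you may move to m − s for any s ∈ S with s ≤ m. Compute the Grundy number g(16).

1

Grundy values for subtraction set {4, 6, 7, 8}:
k:     0  1  2  3  4  5  6  7  8  9 10 11 12 13 14 15 16
g(k):  0  0  0  0  1  1  1  1  2  2  2  2  0  0  0  0  1
So g(16) = 1.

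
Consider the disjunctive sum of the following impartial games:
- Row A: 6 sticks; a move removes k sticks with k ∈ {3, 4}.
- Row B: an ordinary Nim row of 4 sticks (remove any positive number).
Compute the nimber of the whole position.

6

Grundy values for row A (subtraction set {3, 4}):
g(0) = mex{} = 0
g(1) = mex{} = 0
g(2) = mex{} = 0
g(3) = mex{0} = 1
g(4) = mex{0} = 1
g(5) = mex{0} = 1
g(6) = mex{0,1} = 2
So g(6) = 2.
Row B is a plain Nim row of size 4, so its Grundy value is 4.
The value of a disjunctive sum is the nim-sum of the parts.
Combined value = 2 XOR 4 = 6.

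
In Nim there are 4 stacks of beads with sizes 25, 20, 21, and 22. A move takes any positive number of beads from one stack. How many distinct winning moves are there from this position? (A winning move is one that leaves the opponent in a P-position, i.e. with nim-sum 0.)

Bitwise XOR of the heap sizes:
  11001  (25)
  10100  (20)
  10101  (21)
  10110  (22)
  -----
  01110  (14)
The overall nim-sum is X = 14. A stack of size p has a winning move iff p XOR X < p (reduce it to p XOR X).
  25: 25 XOR 14 = 23 < 25 — winning move (to 23).
  20: 20 XOR 14 = 26 ≥ 20 — no move.
  21: 21 XOR 14 = 27 ≥ 21 — no move.
  22: 22 XOR 14 = 24 ≥ 22 — no move.
That gives 1 winning move.

1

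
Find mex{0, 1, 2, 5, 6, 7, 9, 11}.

3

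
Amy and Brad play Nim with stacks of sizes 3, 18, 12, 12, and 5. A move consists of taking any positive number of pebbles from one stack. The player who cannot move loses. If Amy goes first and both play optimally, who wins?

Amy wins

Write each in binary and XOR column by column:
  00011  (3)
  10010  (18)
  01100  (12)
  01100  (12)
  00101  (5)
  -----
  10100  (20)
The nim-sum is 20 ≠ 0, so this is an N-position: the player to move can win; Amy has a winning move.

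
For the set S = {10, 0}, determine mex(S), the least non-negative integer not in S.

0 is in the set but 1 is not, so the mex is 1.

1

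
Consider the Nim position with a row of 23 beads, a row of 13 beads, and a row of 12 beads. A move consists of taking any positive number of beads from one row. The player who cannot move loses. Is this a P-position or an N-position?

N-position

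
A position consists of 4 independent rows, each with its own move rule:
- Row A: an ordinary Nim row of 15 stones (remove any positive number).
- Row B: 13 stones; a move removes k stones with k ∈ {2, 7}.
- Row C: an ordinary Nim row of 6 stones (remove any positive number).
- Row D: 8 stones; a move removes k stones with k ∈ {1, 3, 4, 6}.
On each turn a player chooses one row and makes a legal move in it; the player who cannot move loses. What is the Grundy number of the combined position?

8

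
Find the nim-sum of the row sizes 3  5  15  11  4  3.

5

Write each in binary and XOR column by column:
  0011  (3)
  0101  (5)
  1111  (15)
  1011  (11)
  0100  (4)
  0011  (3)
  ----
  0101  (5)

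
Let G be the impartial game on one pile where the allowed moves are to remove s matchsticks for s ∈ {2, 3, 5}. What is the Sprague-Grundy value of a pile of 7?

0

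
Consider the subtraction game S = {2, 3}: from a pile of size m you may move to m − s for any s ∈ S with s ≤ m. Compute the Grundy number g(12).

1

Build the Grundy sequence with g(k) = mex{g(k−s) : s ∈ {2, 3}, s ≤ k}:
k:     0  1  2  3  4  5  6  7  8  9 10 11 12
g(k):  0  0  1  1  2  0  0  1  1  2  0  0  1
So g(12) = 1.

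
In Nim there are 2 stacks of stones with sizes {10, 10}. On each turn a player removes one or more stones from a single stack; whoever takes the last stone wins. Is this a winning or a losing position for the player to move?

Compute the nim-sum pairwise:
10 ^ 10 = 0
The nim-sum is 0, so this is a P-position: the player to move is in a losing position under optimal play.

Losing position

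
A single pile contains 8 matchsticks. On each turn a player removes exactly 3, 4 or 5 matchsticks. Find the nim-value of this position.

Grundy values for subtraction set {3, 4, 5}:
g(0) = mex{} = 0
g(1) = mex{} = 0
g(2) = mex{} = 0
g(3) = mex{0} = 1
g(4) = mex{0} = 1
g(5) = mex{0} = 1
g(6) = mex{0,1} = 2
g(7) = mex{0,1} = 2
g(8) = mex{1} = 0
So g(8) = 0.

0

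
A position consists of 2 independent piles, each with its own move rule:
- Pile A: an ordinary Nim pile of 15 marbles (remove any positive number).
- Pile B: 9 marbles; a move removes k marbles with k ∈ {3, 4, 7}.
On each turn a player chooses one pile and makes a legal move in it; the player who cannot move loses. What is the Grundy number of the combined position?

Pile A is a plain Nim pile of size 15, so its Grundy value is 15.
Build the Grundy sequence for pile B with g(k) = mex{g(k−s) : s ∈ {3, 4, 7}, s ≤ k}:
k:     0  1  2  3  4  5  6  7  8  9
g(k):  0  0  0  1  1  1  2  2  2  3
So g(9) = 3.
By the Sprague-Grundy theorem, the Grundy value of a sum of independent games is the XOR of the component values.
Combined value = 15 XOR 3 = 12.

12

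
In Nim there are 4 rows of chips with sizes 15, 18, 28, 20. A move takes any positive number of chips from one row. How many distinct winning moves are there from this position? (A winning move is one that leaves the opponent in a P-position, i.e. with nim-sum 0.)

3

In binary:
  01111  (15)
  10010  (18)
  11100  (28)
  10100  (20)
  -----
  10101  (21)
The overall nim-sum is X = 21. A row of size p has a winning move iff p XOR X < p (reduce it to p XOR X).
  15: 15 XOR 21 = 26 ≥ 15 — no move.
  18: 18 XOR 21 = 7 < 18 — winning move (to 7).
  28: 28 XOR 21 = 9 < 28 — winning move (to 9).
  20: 20 XOR 21 = 1 < 20 — winning move (to 1).
That gives 3 winning moves.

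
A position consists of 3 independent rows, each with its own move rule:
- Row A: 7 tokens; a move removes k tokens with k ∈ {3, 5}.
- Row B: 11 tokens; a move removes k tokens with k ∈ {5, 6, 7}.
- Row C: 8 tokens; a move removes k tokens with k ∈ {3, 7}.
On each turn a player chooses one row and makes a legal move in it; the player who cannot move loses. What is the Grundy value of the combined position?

2

For row A, compute g(0), g(1), … with moves {3, 5}:
k:     0  1  2  3  4  5  6  7
g(k):  0  0  0  1  1  1  2  2
So g(7) = 2.
Grundy values for row B (subtraction set {5, 6, 7}):
g(0) = mex{} = 0
g(1) = mex{} = 0
g(2) = mex{} = 0
g(3) = mex{} = 0
g(4) = mex{} = 0
g(5) = mex{0} = 1
g(6) = mex{0} = 1
g(7) = mex{0} = 1
g(8) = mex{0} = 1
g(9) = mex{0} = 1
g(10) = mex{0,1} = 2
g(11) = mex{0,1} = 2
So g(11) = 2.
Grundy values for row C (subtraction set {3, 7}):
g(0) = mex{} = 0
g(1) = mex{} = 0
g(2) = mex{} = 0
g(3) = mex{0} = 1
g(4) = mex{0} = 1
g(5) = mex{0} = 1
g(6) = mex{1} = 0
g(7) = mex{0,1} = 2
g(8) = mex{0,1} = 2
So g(8) = 2.
By the Sprague-Grundy theorem, the Grundy value of a sum of independent games is the XOR of the component values.
Combined value = 2 XOR 2 XOR 2 = 2.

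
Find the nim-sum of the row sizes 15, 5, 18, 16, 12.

4

Compute the nim-sum pairwise:
15 ^ 5 = 10
10 ^ 18 = 24
24 ^ 16 = 8
8 ^ 12 = 4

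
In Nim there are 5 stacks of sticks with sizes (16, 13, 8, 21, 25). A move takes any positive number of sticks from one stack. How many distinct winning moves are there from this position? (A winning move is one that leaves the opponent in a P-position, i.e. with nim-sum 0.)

3

Bitwise XOR of the heap sizes:
  10000  (16)
  01101  (13)
  01000  (8)
  10101  (21)
  11001  (25)
  -----
  11001  (25)
The overall nim-sum is X = 25. A stack of size p has a winning move iff p XOR X < p (reduce it to p XOR X).
  16: 16 XOR 25 = 9 < 16 — winning move (to 9).
  13: 13 XOR 25 = 20 ≥ 13 — no move.
  8: 8 XOR 25 = 17 ≥ 8 — no move.
  21: 21 XOR 25 = 12 < 21 — winning move (to 12).
  25: 25 XOR 25 = 0 < 25 — winning move (to 0).
That gives 3 winning moves.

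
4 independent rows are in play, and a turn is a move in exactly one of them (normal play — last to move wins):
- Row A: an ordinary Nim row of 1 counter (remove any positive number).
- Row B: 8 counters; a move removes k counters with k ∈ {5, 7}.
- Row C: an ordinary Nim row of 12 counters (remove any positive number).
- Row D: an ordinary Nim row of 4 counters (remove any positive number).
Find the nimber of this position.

8

Row A is a plain Nim row of size 1, so its Grundy value is 1.
Grundy values for row B (subtraction set {5, 7}):
g(0) = mex{} = 0
g(1) = mex{} = 0
g(2) = mex{} = 0
g(3) = mex{} = 0
g(4) = mex{} = 0
g(5) = mex{0} = 1
g(6) = mex{0} = 1
g(7) = mex{0} = 1
g(8) = mex{0} = 1
So g(8) = 1.
Row C is a plain Nim row of size 12, so its Grundy value is 12.
Row D is a plain Nim row of size 4, so its Grundy value is 4.
The value of a disjunctive sum is the nim-sum of the parts.
Combined value = 1 XOR 1 XOR 12 XOR 4 = 8.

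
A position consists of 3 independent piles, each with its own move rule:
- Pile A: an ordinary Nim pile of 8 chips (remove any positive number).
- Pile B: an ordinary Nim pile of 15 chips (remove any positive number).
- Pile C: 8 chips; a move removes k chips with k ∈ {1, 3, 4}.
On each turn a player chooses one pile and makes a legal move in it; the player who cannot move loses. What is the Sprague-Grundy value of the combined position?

Pile A is a plain Nim pile of size 8, so its Grundy value is 8.
Pile B is a plain Nim pile of size 15, so its Grundy value is 15.
Build the Grundy sequence for pile C with g(k) = mex{g(k−s) : s ∈ {1, 3, 4}, s ≤ k}:
g(0) = mex{} = 0
g(1) = mex{0} = 1
g(2) = mex{1} = 0
g(3) = mex{0} = 1
g(4) = mex{0,1} = 2
g(5) = mex{0,1,2} = 3
g(6) = mex{0,1,3} = 2
g(7) = mex{1,2} = 0
g(8) = mex{0,2,3} = 1
So g(8) = 1.
By the Sprague-Grundy theorem, the Grundy value of a sum of independent games is the XOR of the component values.
Combined value = 8 XOR 15 XOR 1 = 6.

6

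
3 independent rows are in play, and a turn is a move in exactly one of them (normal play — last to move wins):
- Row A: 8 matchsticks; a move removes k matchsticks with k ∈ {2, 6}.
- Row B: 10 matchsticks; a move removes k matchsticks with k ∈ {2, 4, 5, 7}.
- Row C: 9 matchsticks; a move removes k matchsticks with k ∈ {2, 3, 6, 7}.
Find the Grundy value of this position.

Grundy values for row A (subtraction set {2, 6}):
g(0) = mex{} = 0
g(1) = mex{} = 0
g(2) = mex{0} = 1
g(3) = mex{0} = 1
g(4) = mex{1} = 0
g(5) = mex{1} = 0
g(6) = mex{0} = 1
g(7) = mex{0} = 1
g(8) = mex{1} = 0
So g(8) = 0.
For row B, compute g(0), g(1), … with moves {2, 4, 5, 7}:
g(0) = mex{} = 0
g(1) = mex{} = 0
g(2) = mex{0} = 1
g(3) = mex{0} = 1
g(4) = mex{0,1} = 2
g(5) = mex{0,1} = 2
g(6) = mex{0,1,2} = 3
g(7) = mex{0,1,2} = 3
g(8) = mex{0,1,2,3} = 4
g(9) = mex{1,2,3} = 0
g(10) = mex{1,2,3,4} = 0
So g(10) = 0.
For row C, compute g(0), g(1), … with moves {2, 3, 6, 7}:
g(0) = mex{} = 0
g(1) = mex{} = 0
g(2) = mex{0} = 1
g(3) = mex{0} = 1
g(4) = mex{0,1} = 2
g(5) = mex{1} = 0
g(6) = mex{0,1,2} = 3
g(7) = mex{0,2} = 1
g(8) = mex{0,1,3} = 2
g(9) = mex{1,3} = 0
So g(9) = 0.
The value of a disjunctive sum is the nim-sum of the parts.
Combined value = 0 ⊕ 0 ⊕ 0 = 0.

0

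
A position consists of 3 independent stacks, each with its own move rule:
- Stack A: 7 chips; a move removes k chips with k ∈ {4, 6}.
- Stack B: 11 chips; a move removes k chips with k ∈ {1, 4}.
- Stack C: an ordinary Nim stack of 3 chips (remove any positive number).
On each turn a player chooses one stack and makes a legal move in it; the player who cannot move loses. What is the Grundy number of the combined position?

3

For stack A, compute g(0), g(1), … with moves {4, 6}:
g(0) = mex{} = 0
g(1) = mex{} = 0
g(2) = mex{} = 0
g(3) = mex{} = 0
g(4) = mex{0} = 1
g(5) = mex{0} = 1
g(6) = mex{0} = 1
g(7) = mex{0} = 1
So g(7) = 1.
Grundy values for stack B (subtraction set {1, 4}):
k:     0  1  2  3  4  5  6  7  8  9 10 11
g(k):  0  1  0  1  2  0  1  0  1  2  0  1
So g(11) = 1.
Stack C is a plain Nim stack of size 3, so its Grundy value is 3.
By the Sprague-Grundy theorem, the Grundy value of a sum of independent games is the XOR of the component values.
Combined value = 1 ⊕ 1 ⊕ 3 = 3.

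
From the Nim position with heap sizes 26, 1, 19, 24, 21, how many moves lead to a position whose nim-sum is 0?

1

Write each in binary and XOR column by column:
  11010  (26)
  00001  (1)
  10011  (19)
  11000  (24)
  10101  (21)
  -----
  00101  (5)
The overall nim-sum is X = 5. A heap of size p has a winning move iff p XOR X < p (reduce it to p XOR X).
  26: 26 XOR 5 = 31 ≥ 26 — no move.
  1: 1 XOR 5 = 4 ≥ 1 — no move.
  19: 19 XOR 5 = 22 ≥ 19 — no move.
  24: 24 XOR 5 = 29 ≥ 24 — no move.
  21: 21 XOR 5 = 16 < 21 — winning move (to 16).
That gives 1 winning move.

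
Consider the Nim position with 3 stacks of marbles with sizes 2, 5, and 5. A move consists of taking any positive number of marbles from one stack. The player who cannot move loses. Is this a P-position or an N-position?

N-position

In binary:
  010  (2)
  101  (5)
  101  (5)
  ---
  010  (2)
The nim-sum is 2 ≠ 0, so this is an N-position: the player to move can win.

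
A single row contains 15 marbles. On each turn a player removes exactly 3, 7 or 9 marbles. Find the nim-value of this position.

Grundy values for subtraction set {3, 7, 9}:
k:     0  1  2  3  4  5  6  7  8  9 10 11 12 13 14 15
g(k):  0  0  0  1  1  1  0  2  2  1  3  3  0  2  0  1
So g(15) = 1.

1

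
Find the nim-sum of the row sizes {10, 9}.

3

Nim-sum: 10 XOR 9 = 3.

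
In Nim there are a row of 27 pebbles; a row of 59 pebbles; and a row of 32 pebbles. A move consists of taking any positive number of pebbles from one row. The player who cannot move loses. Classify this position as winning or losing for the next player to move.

Losing position

Nim-sum: 27 ^ 59 ^ 32 = 0.
The nim-sum is 0, so this is a P-position: the player to move is in a losing position under optimal play.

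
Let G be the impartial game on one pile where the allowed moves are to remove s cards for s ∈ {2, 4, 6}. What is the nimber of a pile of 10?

1

Grundy values for subtraction set {2, 4, 6}:
g(0) = mex{} = 0
g(1) = mex{} = 0
g(2) = mex{0} = 1
g(3) = mex{0} = 1
g(4) = mex{0,1} = 2
g(5) = mex{0,1} = 2
g(6) = mex{0,1,2} = 3
g(7) = mex{0,1,2} = 3
g(8) = mex{1,2,3} = 0
g(9) = mex{1,2,3} = 0
g(10) = mex{0,2,3} = 1
So g(10) = 1.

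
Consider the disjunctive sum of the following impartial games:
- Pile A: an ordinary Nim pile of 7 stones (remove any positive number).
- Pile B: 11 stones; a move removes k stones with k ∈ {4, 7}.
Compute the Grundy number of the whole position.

Pile A is a plain Nim pile of size 7, so its Grundy value is 7.
For pile B, compute g(0), g(1), … with moves {4, 7}:
g(0) = mex{} = 0
g(1) = mex{} = 0
g(2) = mex{} = 0
g(3) = mex{} = 0
g(4) = mex{0} = 1
g(5) = mex{0} = 1
g(6) = mex{0} = 1
g(7) = mex{0} = 1
g(8) = mex{0,1} = 2
g(9) = mex{0,1} = 2
g(10) = mex{0,1} = 2
g(11) = mex{1} = 0
So g(11) = 0.
The value of a disjunctive sum is the nim-sum of the parts.
Combined value = 7 ⊕ 0 = 7.

7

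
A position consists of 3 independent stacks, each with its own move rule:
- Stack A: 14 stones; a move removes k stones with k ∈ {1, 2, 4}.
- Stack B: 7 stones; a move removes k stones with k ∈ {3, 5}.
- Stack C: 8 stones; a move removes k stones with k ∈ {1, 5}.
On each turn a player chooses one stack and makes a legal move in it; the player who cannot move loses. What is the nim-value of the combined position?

Grundy values for stack A (subtraction set {1, 2, 4}):
k:     0  1  2  3  4  5  6  7  8  9 10 11 12 13 14
g(k):  0  1  2  0  1  2  0  1  2  0  1  2  0  1  2
So g(14) = 2.
Grundy values for stack B (subtraction set {3, 5}):
k:     0  1  2  3  4  5  6  7
g(k):  0  0  0  1  1  1  2  2
So g(7) = 2.
Build the Grundy sequence for stack C with g(k) = mex{g(k−s) : s ∈ {1, 5}, s ≤ k}:
g(0) = mex{} = 0
g(1) = mex{0} = 1
g(2) = mex{1} = 0
g(3) = mex{0} = 1
g(4) = mex{1} = 0
g(5) = mex{0} = 1
g(6) = mex{1} = 0
g(7) = mex{0} = 1
g(8) = mex{1} = 0
So g(8) = 0.
By the Sprague-Grundy theorem, the Grundy value of a sum of independent games is the XOR of the component values.
Combined value = 2 ⊕ 2 ⊕ 0 = 0.

0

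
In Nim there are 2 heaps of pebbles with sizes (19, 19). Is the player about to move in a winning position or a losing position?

Losing position

In binary:
  10011  (19)
  10011  (19)
  -----
  00000  (0)
The nim-sum is 0, so this is a P-position: the player to move is in a losing position under optimal play.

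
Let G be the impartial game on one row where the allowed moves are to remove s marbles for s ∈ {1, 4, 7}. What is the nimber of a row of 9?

Compute g(0), g(1), … for moves {1, 4, 7}:
g(0) = mex{} = 0
g(1) = mex{0} = 1
g(2) = mex{1} = 0
g(3) = mex{0} = 1
g(4) = mex{0,1} = 2
g(5) = mex{1,2} = 0
g(6) = mex{0} = 1
g(7) = mex{0,1} = 2
g(8) = mex{1,2} = 0
g(9) = mex{0} = 1
So g(9) = 1.

1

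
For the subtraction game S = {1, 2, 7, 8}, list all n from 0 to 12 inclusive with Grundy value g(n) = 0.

0, 3, 6, 9, 12

Grundy values for subtraction set {1, 2, 7, 8}:
g(0) = mex{} = 0
g(1) = mex{0} = 1
g(2) = mex{0,1} = 2
g(3) = mex{1,2} = 0
g(4) = mex{0,2} = 1
g(5) = mex{0,1} = 2
g(6) = mex{1,2} = 0
g(7) = mex{0,2} = 1
g(8) = mex{0,1} = 2
g(9) = mex{1,2} = 0
g(10) = mex{0,2} = 1
g(11) = mex{0,1} = 2
g(12) = mex{1,2} = 0
The P-positions (g = 0) in 0..12 are 0, 3, 6, 9, 12.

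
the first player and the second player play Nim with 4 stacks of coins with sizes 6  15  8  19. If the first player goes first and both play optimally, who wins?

In binary:
  00110  (6)
  01111  (15)
  01000  (8)
  10011  (19)
  -----
  10010  (18)
The nim-sum is 18 ≠ 0, so this is an N-position: the player to move can win; the first player has a winning move.

the first player wins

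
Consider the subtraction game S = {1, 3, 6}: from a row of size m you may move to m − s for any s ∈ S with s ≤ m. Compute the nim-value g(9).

0

Build the Grundy sequence with g(k) = mex{g(k−s) : s ∈ {1, 3, 6}, s ≤ k}:
k:     0  1  2  3  4  5  6  7  8  9
g(k):  0  1  0  1  0  1  2  3  2  0
So g(9) = 0.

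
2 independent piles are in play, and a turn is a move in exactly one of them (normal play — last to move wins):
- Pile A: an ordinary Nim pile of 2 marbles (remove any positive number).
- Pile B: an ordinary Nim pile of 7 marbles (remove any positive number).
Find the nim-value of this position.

5

Pile A is a plain Nim pile of size 2, so its Grundy value is 2.
Pile B is a plain Nim pile of size 7, so its Grundy value is 7.
By the Sprague-Grundy theorem, the Grundy value of a sum of independent games is the XOR of the component values.
Combined value = 2 XOR 7 = 5.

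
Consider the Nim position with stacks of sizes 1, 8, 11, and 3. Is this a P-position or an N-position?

N-position

Compute the nim-sum pairwise:
1 ⊕ 8 = 9
9 ⊕ 11 = 2
2 ⊕ 3 = 1
The nim-sum is 1 ≠ 0, so this is an N-position: the player to move can win.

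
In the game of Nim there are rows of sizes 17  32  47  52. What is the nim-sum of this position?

42

Compute the nim-sum pairwise:
17 XOR 32 = 49
49 XOR 47 = 30
30 XOR 52 = 42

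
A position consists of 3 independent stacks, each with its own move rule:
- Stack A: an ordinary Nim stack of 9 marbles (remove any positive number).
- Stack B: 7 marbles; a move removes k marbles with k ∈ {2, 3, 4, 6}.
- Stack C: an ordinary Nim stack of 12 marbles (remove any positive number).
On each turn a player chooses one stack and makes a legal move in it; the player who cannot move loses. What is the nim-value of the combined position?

6

Stack A is a plain Nim stack of size 9, so its Grundy value is 9.
For stack B, compute g(0), g(1), … with moves {2, 3, 4, 6}:
g(0) = mex{} = 0
g(1) = mex{} = 0
g(2) = mex{0} = 1
g(3) = mex{0} = 1
g(4) = mex{0,1} = 2
g(5) = mex{0,1} = 2
g(6) = mex{0,1,2} = 3
g(7) = mex{0,1,2} = 3
So g(7) = 3.
Stack C is a plain Nim stack of size 12, so its Grundy value is 12.
By the Sprague-Grundy theorem, the Grundy value of a sum of independent games is the XOR of the component values.
Combined value = 9 ⊕ 3 ⊕ 12 = 6.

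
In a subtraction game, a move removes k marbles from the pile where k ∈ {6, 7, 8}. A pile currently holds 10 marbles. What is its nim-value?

1

Compute g(0), g(1), … for moves {6, 7, 8}:
k:     0  1  2  3  4  5  6  7  8  9 10
g(k):  0  0  0  0  0  0  1  1  1  1  1
So g(10) = 1.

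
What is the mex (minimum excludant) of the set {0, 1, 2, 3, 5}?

4

The values 0, 1, 2, 3 are all present; 4 is the first non-negative integer missing from the set.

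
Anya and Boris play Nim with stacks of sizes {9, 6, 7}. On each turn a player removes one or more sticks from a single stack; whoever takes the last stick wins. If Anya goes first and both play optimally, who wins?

Nim-sum: 9 ⊕ 6 ⊕ 7 = 8.
The nim-sum is 8 ≠ 0, so this is an N-position: the player to move can win; Anya has a winning move.

Anya wins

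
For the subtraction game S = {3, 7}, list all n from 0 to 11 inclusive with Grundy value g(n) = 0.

0, 1, 2, 6, 10, 11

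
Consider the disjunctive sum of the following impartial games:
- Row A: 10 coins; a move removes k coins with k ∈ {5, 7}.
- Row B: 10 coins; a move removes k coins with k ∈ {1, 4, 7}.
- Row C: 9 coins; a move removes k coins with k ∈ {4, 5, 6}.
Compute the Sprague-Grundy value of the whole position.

Grundy values for row A (subtraction set {5, 7}):
g(0) = mex{} = 0
g(1) = mex{} = 0
g(2) = mex{} = 0
g(3) = mex{} = 0
g(4) = mex{} = 0
g(5) = mex{0} = 1
g(6) = mex{0} = 1
g(7) = mex{0} = 1
g(8) = mex{0} = 1
g(9) = mex{0} = 1
g(10) = mex{0,1} = 2
So g(10) = 2.
Build the Grundy sequence for row B with g(k) = mex{g(k−s) : s ∈ {1, 4, 7}, s ≤ k}:
k:     0  1  2  3  4  5  6  7  8  9 10
g(k):  0  1  0  1  2  0  1  2  0  1  0
So g(10) = 0.
Grundy values for row C (subtraction set {4, 5, 6}):
k:     0  1  2  3  4  5  6  7  8  9
g(k):  0  0  0  0  1  1  1  1  2  2
So g(9) = 2.
By the Sprague-Grundy theorem, the Grundy value of a sum of independent games is the XOR of the component values.
Combined value = 2 XOR 0 XOR 2 = 0.

0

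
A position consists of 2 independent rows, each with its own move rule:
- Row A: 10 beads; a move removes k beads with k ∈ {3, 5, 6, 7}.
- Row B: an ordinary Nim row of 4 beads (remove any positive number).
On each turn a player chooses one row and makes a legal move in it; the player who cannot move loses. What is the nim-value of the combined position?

4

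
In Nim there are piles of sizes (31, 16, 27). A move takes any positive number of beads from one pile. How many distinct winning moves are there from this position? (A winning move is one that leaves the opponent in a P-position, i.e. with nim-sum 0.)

3

Compute the nim-sum pairwise:
31 ⊕ 16 = 15
15 ⊕ 27 = 20
The overall nim-sum is X = 20. A pile of size p has a winning move iff p XOR X < p (reduce it to p XOR X).
  31: 31 XOR 20 = 11 < 31 — winning move (to 11).
  16: 16 XOR 20 = 4 < 16 — winning move (to 4).
  27: 27 XOR 20 = 15 < 27 — winning move (to 15).
That gives 3 winning moves.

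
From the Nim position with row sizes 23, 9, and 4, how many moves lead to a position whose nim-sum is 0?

Nim-sum: 23 XOR 9 XOR 4 = 26.
The overall nim-sum is X = 26. A row of size p has a winning move iff p XOR X < p (reduce it to p XOR X).
  23: 23 XOR 26 = 13 < 23 — winning move (to 13).
  9: 9 XOR 26 = 19 ≥ 9 — no move.
  4: 4 XOR 26 = 30 ≥ 4 — no move.
That gives 1 winning move.

1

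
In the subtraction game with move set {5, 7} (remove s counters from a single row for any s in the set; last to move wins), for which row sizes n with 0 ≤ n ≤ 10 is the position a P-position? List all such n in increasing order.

0, 1, 2, 3, 4

Compute g(0), g(1), … for moves {5, 7}:
g(0) = mex{} = 0
g(1) = mex{} = 0
g(2) = mex{} = 0
g(3) = mex{} = 0
g(4) = mex{} = 0
g(5) = mex{0} = 1
g(6) = mex{0} = 1
g(7) = mex{0} = 1
g(8) = mex{0} = 1
g(9) = mex{0} = 1
g(10) = mex{0,1} = 2
The P-positions (g = 0) in 0..10 are 0, 1, 2, 3, 4.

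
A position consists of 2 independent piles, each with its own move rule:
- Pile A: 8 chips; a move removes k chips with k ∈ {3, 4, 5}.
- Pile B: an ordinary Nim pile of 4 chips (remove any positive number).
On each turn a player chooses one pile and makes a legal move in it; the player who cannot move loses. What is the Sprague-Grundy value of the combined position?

4

Grundy values for pile A (subtraction set {3, 4, 5}):
g(0) = mex{} = 0
g(1) = mex{} = 0
g(2) = mex{} = 0
g(3) = mex{0} = 1
g(4) = mex{0} = 1
g(5) = mex{0} = 1
g(6) = mex{0,1} = 2
g(7) = mex{0,1} = 2
g(8) = mex{1} = 0
So g(8) = 0.
Pile B is a plain Nim pile of size 4, so its Grundy value is 4.
By the Sprague-Grundy theorem, the Grundy value of a sum of independent games is the XOR of the component values.
Combined value = 0 XOR 4 = 4.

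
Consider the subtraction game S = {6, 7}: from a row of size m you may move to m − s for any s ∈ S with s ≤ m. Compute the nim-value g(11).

1

Build the Grundy sequence with g(k) = mex{g(k−s) : s ∈ {6, 7}, s ≤ k}:
g(0) = mex{} = 0
g(1) = mex{} = 0
g(2) = mex{} = 0
g(3) = mex{} = 0
g(4) = mex{} = 0
g(5) = mex{} = 0
g(6) = mex{0} = 1
g(7) = mex{0} = 1
g(8) = mex{0} = 1
g(9) = mex{0} = 1
g(10) = mex{0} = 1
g(11) = mex{0} = 1
So g(11) = 1.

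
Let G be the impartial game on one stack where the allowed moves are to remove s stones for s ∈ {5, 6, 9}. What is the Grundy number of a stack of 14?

Compute g(0), g(1), … for moves {5, 6, 9}:
k:     0  1  2  3  4  5  6  7  8  9 10 11 12 13 14
g(k):  0  0  0  0  0  1  1  1  1  1  2  2  2  2  0
So g(14) = 0.

0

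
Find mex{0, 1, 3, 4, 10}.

The values 0, 1 are all present; 2 is the first non-negative integer missing from the set.

2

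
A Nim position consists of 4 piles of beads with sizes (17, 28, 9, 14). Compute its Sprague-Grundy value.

10

Write each in binary and XOR column by column:
  10001  (17)
  11100  (28)
  01001  (9)
  01110  (14)
  -----
  01010  (10)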